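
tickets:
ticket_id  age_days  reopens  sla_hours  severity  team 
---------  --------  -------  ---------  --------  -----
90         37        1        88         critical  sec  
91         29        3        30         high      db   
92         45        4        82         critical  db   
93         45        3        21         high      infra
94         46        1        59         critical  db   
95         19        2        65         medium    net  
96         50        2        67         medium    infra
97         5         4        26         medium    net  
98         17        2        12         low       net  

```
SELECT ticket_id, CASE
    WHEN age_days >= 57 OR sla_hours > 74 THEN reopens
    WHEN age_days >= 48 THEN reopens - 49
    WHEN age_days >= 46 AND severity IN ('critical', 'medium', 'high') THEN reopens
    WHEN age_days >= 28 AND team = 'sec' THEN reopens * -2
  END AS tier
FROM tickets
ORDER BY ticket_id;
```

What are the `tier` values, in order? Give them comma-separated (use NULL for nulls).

ticket_id=90: age_days >= 57 OR sla_hours > 74 → 1
ticket_id=91: (no match → NULL) → NULL
ticket_id=92: age_days >= 57 OR sla_hours > 74 → 4
ticket_id=93: (no match → NULL) → NULL
ticket_id=94: age_days >= 46 AND severity IN ('critical', 'medium', 'high') → 1
ticket_id=95: (no match → NULL) → NULL
ticket_id=96: age_days >= 48 → -47
ticket_id=97: (no match → NULL) → NULL
ticket_id=98: (no match → NULL) → NULL

1, NULL, 4, NULL, 1, NULL, -47, NULL, NULL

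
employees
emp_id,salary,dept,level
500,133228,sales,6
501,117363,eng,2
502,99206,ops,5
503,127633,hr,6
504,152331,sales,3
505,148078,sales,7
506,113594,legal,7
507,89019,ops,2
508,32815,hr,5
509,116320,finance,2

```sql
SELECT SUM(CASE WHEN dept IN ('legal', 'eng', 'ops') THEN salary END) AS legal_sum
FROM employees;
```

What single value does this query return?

419182

emp_id=500: ✗
emp_id=501: ✓ → 117363
emp_id=502: ✓ → 99206
emp_id=503: ✗
emp_id=504: ✗
emp_id=505: ✗
emp_id=506: ✓ → 113594
emp_id=507: ✓ → 89019
emp_id=508: ✗
emp_id=509: ✗
legal_sum = 117363 + 99206 + 113594 + 89019 = 419182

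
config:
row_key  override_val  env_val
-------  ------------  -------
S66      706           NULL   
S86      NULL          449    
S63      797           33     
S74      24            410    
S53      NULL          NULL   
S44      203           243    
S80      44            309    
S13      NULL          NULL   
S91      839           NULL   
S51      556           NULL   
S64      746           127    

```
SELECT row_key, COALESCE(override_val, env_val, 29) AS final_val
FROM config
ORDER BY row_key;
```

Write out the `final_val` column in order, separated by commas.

29, 203, 556, 29, 797, 746, 706, 24, 44, 449, 839

row_key=S13: override_val=NULL, env_val=NULL, → literal 29 → 29
row_key=S44: override_val=203 → 203
row_key=S51: override_val=556 → 556
row_key=S53: override_val=NULL, env_val=NULL, → literal 29 → 29
row_key=S63: override_val=797 → 797
row_key=S64: override_val=746 → 746
row_key=S66: override_val=706 → 706
row_key=S74: override_val=24 → 24
row_key=S80: override_val=44 → 44
row_key=S86: override_val=NULL, env_val=449 → 449
row_key=S91: override_val=839 → 839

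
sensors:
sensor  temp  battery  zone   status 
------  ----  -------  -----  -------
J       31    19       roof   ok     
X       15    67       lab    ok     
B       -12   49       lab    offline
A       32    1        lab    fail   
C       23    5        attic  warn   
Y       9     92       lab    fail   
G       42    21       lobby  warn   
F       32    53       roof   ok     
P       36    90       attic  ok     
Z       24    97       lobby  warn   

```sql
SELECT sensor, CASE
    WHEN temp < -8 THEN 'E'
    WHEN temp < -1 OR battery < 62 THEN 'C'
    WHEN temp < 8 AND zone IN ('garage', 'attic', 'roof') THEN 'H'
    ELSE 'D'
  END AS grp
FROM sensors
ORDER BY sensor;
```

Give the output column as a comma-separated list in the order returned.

sensor=A: temp < -1 OR battery < 62 → C
sensor=B: temp < -8 → E
sensor=C: temp < -1 OR battery < 62 → C
sensor=F: temp < -1 OR battery < 62 → C
sensor=G: temp < -1 OR battery < 62 → C
sensor=J: temp < -1 OR battery < 62 → C
sensor=P: ELSE → D
sensor=X: ELSE → D
sensor=Y: ELSE → D
sensor=Z: ELSE → D

C, E, C, C, C, C, D, D, D, D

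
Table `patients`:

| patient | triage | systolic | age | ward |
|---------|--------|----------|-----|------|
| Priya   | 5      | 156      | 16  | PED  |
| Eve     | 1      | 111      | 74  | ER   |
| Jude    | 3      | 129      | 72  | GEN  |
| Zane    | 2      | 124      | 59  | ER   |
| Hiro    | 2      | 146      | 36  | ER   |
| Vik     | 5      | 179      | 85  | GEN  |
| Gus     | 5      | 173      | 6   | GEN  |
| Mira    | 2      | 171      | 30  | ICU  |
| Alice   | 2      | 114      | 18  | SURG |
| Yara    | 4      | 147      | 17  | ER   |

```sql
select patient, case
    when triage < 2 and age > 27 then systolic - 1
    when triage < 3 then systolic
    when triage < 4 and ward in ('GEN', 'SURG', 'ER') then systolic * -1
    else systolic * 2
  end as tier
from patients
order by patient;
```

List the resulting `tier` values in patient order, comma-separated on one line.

patient=Alice: triage < 3 → 114
patient=Eve: triage < 2 and age > 27 → 110
patient=Gus: ELSE → 346
patient=Hiro: triage < 3 → 146
patient=Jude: triage < 4 and ward in ('GEN', 'SURG', 'ER') → -129
patient=Mira: triage < 3 → 171
patient=Priya: ELSE → 312
patient=Vik: ELSE → 358
patient=Yara: ELSE → 294
patient=Zane: triage < 3 → 124

114, 110, 346, 146, -129, 171, 312, 358, 294, 124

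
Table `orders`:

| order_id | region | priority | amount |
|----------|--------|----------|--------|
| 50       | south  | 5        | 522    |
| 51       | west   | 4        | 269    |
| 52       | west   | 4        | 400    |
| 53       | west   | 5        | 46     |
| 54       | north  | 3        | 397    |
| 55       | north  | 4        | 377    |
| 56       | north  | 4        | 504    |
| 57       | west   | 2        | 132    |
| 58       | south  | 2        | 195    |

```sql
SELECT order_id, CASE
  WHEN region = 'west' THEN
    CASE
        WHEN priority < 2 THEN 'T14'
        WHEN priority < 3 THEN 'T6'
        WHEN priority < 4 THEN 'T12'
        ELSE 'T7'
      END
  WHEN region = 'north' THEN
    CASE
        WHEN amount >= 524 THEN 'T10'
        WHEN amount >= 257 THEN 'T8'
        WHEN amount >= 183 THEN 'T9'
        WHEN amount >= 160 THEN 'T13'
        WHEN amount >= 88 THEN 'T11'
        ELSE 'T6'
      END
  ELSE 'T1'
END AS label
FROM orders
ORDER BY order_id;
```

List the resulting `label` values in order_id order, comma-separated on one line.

order_id=50: region='south' → outer ELSE → T1
order_id=51: region='west' → inner[ELSE] → T7
order_id=52: region='west' → inner[ELSE] → T7
order_id=53: region='west' → inner[ELSE] → T7
order_id=54: region='north' → inner[amount >= 257] → T8
order_id=55: region='north' → inner[amount >= 257] → T8
order_id=56: region='north' → inner[amount >= 257] → T8
order_id=57: region='west' → inner[priority < 3] → T6
order_id=58: region='south' → outer ELSE → T1

T1, T7, T7, T7, T8, T8, T8, T6, T1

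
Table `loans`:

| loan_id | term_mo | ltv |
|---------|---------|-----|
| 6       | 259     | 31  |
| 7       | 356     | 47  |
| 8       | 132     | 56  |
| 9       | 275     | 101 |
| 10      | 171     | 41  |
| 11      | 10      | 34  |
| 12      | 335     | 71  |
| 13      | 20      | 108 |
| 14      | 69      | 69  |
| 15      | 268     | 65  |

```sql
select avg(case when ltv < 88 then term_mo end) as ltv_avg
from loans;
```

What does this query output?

200

loan_id=6: ✓ → 259
loan_id=7: ✓ → 356
loan_id=8: ✓ → 132
loan_id=9: ✗
loan_id=10: ✓ → 171
loan_id=11: ✓ → 10
loan_id=12: ✓ → 335
loan_id=13: ✗
loan_id=14: ✓ → 69
loan_id=15: ✓ → 268
ltv_avg = (259 + 356 + 132 + 171 + 10 + 335 + 69 + 268) / 8 = 200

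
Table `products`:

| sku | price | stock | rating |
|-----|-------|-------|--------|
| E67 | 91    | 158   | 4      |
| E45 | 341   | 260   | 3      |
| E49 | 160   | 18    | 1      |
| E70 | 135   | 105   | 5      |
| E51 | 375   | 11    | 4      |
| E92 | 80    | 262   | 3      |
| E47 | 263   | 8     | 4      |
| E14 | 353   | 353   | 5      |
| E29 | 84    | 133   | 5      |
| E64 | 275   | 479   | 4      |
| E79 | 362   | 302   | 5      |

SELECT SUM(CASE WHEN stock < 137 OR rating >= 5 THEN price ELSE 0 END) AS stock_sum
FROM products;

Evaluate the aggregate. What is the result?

1732

sku=E67: ✗
sku=E45: ✗
sku=E49: ✓ → 160
sku=E70: ✓ → 135
sku=E51: ✓ → 375
sku=E92: ✗
sku=E47: ✓ → 263
sku=E14: ✓ → 353
sku=E29: ✓ → 84
sku=E64: ✗
sku=E79: ✓ → 362
stock_sum = 160 + 135 + 375 + 263 + 353 + 84 + 362 = 1732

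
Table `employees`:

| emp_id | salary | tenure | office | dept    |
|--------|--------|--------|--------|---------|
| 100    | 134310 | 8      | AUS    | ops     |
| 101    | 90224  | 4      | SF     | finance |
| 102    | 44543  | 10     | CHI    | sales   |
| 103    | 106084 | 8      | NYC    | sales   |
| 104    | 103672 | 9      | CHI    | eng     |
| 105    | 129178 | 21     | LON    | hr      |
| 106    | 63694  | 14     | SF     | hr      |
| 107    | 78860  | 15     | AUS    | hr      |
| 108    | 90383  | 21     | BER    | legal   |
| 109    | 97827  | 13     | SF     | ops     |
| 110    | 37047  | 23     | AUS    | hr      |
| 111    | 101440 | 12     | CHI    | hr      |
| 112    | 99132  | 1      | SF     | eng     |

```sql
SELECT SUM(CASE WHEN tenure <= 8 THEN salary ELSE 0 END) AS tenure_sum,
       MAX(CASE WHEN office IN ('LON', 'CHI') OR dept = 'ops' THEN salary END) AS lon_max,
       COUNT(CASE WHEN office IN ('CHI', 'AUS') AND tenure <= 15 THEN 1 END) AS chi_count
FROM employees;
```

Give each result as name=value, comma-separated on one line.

[tenure_sum: tenure <= 8]
emp_id=100: ✓ → 134310
emp_id=101: ✓ → 90224
emp_id=102: ✗
emp_id=103: ✓ → 106084
emp_id=104: ✗
emp_id=105: ✗
emp_id=106: ✗
emp_id=107: ✗
emp_id=108: ✗
emp_id=109: ✗
emp_id=110: ✗
emp_id=111: ✗
emp_id=112: ✓ → 99132
tenure_sum = 134310 + 90224 + 106084 + 99132 = 429750
—
[lon_max: office IN ('LON', 'CHI') OR dept = 'ops']
emp_id=100: ✓ → 134310
emp_id=101: ✗
emp_id=102: ✓ → 44543
emp_id=103: ✗
emp_id=104: ✓ → 103672
emp_id=105: ✓ → 129178
emp_id=106: ✗
emp_id=107: ✗
emp_id=108: ✗
emp_id=109: ✓ → 97827
emp_id=110: ✗
emp_id=111: ✓ → 101440
emp_id=112: ✗
lon_max = MAX(134310, 44543, 103672, 129178, 97827, 101440) = 134310
—
[chi_count: office IN ('CHI', 'AUS') AND tenure <= 15]
emp_id=100: ✓ → 1
emp_id=101: ✗
emp_id=102: ✓ → 1
emp_id=103: ✗
emp_id=104: ✓ → 1
emp_id=105: ✗
emp_id=106: ✗
emp_id=107: ✓ → 1
emp_id=108: ✗
emp_id=109: ✗
emp_id=110: ✗
emp_id=111: ✓ → 1
emp_id=112: ✗
chi_count = COUNT(1, 1, 1, 1, 1) = 5

tenure_sum=429750, lon_max=134310, chi_count=5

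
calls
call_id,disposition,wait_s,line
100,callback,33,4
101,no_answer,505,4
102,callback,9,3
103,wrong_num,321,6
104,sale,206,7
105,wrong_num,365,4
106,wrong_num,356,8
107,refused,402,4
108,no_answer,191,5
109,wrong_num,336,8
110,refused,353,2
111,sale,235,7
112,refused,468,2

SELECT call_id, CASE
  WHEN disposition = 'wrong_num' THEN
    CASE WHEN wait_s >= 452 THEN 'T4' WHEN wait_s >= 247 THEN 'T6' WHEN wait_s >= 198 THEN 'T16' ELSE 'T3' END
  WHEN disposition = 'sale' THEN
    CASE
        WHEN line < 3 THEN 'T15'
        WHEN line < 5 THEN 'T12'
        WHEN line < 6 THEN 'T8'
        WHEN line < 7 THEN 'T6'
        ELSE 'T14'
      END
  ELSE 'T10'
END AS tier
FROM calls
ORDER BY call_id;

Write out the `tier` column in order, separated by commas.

T10, T10, T10, T6, T14, T6, T6, T10, T10, T6, T10, T14, T10

call_id=100: disposition='callback' → outer ELSE → T10
call_id=101: disposition='no_answer' → outer ELSE → T10
call_id=102: disposition='callback' → outer ELSE → T10
call_id=103: disposition='wrong_num' → inner[wait_s >= 247] → T6
call_id=104: disposition='sale' → inner[ELSE] → T14
call_id=105: disposition='wrong_num' → inner[wait_s >= 247] → T6
call_id=106: disposition='wrong_num' → inner[wait_s >= 247] → T6
call_id=107: disposition='refused' → outer ELSE → T10
call_id=108: disposition='no_answer' → outer ELSE → T10
call_id=109: disposition='wrong_num' → inner[wait_s >= 247] → T6
call_id=110: disposition='refused' → outer ELSE → T10
call_id=111: disposition='sale' → inner[ELSE] → T14
call_id=112: disposition='refused' → outer ELSE → T10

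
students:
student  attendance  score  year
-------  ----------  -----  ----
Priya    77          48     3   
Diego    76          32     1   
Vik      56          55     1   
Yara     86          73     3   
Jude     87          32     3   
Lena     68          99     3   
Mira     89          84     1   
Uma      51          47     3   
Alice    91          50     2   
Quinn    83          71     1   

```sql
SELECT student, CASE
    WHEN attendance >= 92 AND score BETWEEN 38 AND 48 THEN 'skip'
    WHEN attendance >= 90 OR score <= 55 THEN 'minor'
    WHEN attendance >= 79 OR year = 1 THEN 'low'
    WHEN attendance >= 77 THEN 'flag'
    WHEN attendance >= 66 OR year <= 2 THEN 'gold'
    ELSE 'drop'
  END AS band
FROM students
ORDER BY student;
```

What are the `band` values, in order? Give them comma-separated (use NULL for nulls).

minor, minor, minor, gold, low, minor, low, minor, minor, low

student=Alice: attendance >= 90 OR score <= 55 → minor
student=Diego: attendance >= 90 OR score <= 55 → minor
student=Jude: attendance >= 90 OR score <= 55 → minor
student=Lena: attendance >= 66 OR year <= 2 → gold
student=Mira: attendance >= 79 OR year = 1 → low
student=Priya: attendance >= 90 OR score <= 55 → minor
student=Quinn: attendance >= 79 OR year = 1 → low
student=Uma: attendance >= 90 OR score <= 55 → minor
student=Vik: attendance >= 90 OR score <= 55 → minor
student=Yara: attendance >= 79 OR year = 1 → low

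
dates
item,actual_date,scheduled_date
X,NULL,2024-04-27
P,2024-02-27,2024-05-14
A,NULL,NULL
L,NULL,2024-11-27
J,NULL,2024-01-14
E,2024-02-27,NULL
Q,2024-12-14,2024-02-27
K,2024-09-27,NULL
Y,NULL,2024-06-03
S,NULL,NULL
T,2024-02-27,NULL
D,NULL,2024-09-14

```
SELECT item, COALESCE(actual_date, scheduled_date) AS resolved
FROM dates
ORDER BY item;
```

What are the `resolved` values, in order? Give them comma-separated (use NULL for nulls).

item=A: actual_date=NULL, scheduled_date=NULL (all NULL) → NULL
item=D: actual_date=NULL, scheduled_date=2024-09-14 → 2024-09-14
item=E: actual_date=2024-02-27 → 2024-02-27
item=J: actual_date=NULL, scheduled_date=2024-01-14 → 2024-01-14
item=K: actual_date=2024-09-27 → 2024-09-27
item=L: actual_date=NULL, scheduled_date=2024-11-27 → 2024-11-27
item=P: actual_date=2024-02-27 → 2024-02-27
item=Q: actual_date=2024-12-14 → 2024-12-14
item=S: actual_date=NULL, scheduled_date=NULL (all NULL) → NULL
item=T: actual_date=2024-02-27 → 2024-02-27
item=X: actual_date=NULL, scheduled_date=2024-04-27 → 2024-04-27
item=Y: actual_date=NULL, scheduled_date=2024-06-03 → 2024-06-03

NULL, 2024-09-14, 2024-02-27, 2024-01-14, 2024-09-27, 2024-11-27, 2024-02-27, 2024-12-14, NULL, 2024-02-27, 2024-04-27, 2024-06-03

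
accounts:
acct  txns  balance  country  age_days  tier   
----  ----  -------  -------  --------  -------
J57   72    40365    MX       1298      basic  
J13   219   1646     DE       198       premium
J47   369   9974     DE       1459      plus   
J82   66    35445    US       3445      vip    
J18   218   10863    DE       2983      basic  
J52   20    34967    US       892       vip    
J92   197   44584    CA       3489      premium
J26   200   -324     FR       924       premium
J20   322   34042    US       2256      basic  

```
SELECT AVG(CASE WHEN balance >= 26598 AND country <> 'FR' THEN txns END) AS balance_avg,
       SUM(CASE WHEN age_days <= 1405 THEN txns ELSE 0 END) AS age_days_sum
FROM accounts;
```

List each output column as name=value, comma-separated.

balance_avg=135.4, age_days_sum=511

[balance_avg: balance >= 26598 AND country <> 'FR']
acct=J57: ✓ → 72
acct=J13: ✗
acct=J47: ✗
acct=J82: ✓ → 66
acct=J18: ✗
acct=J52: ✓ → 20
acct=J92: ✓ → 197
acct=J26: ✗
acct=J20: ✓ → 322
balance_avg = (72 + 66 + 20 + 197 + 322) / 5 = 135.4
—
[age_days_sum: age_days <= 1405]
acct=J57: ✓ → 72
acct=J13: ✓ → 219
acct=J47: ✗
acct=J82: ✗
acct=J18: ✗
acct=J52: ✓ → 20
acct=J92: ✗
acct=J26: ✓ → 200
acct=J20: ✗
age_days_sum = 72 + 219 + 20 + 200 = 511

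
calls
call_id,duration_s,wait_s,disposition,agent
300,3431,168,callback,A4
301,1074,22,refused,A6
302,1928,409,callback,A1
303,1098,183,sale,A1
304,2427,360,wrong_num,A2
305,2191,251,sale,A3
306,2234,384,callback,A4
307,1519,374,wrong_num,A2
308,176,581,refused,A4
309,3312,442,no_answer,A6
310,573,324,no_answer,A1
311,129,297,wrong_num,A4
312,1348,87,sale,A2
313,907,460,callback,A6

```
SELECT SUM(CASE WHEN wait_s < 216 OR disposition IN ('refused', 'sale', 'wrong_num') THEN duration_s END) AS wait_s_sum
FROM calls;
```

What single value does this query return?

13393

call_id=300: ✓ → 3431
call_id=301: ✓ → 1074
call_id=302: ✗
call_id=303: ✓ → 1098
call_id=304: ✓ → 2427
call_id=305: ✓ → 2191
call_id=306: ✗
call_id=307: ✓ → 1519
call_id=308: ✓ → 176
call_id=309: ✗
call_id=310: ✗
call_id=311: ✓ → 129
call_id=312: ✓ → 1348
call_id=313: ✗
wait_s_sum = 3431 + 1074 + 1098 + 2427 + 2191 + 1519 + 176 + 129 + 1348 = 13393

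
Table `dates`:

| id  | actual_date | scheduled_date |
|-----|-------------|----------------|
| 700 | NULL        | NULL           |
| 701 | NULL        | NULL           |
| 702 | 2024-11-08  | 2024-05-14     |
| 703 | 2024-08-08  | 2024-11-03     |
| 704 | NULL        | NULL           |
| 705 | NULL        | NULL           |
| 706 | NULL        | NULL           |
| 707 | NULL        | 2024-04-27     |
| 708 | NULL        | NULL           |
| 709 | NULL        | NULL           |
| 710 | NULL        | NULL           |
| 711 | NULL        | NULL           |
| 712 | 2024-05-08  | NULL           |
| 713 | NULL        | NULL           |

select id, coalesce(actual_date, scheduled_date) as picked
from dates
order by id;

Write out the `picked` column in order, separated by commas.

id=700: actual_date=NULL, scheduled_date=NULL (all NULL) → NULL
id=701: actual_date=NULL, scheduled_date=NULL (all NULL) → NULL
id=702: actual_date=2024-11-08 → 2024-11-08
id=703: actual_date=2024-08-08 → 2024-08-08
id=704: actual_date=NULL, scheduled_date=NULL (all NULL) → NULL
id=705: actual_date=NULL, scheduled_date=NULL (all NULL) → NULL
id=706: actual_date=NULL, scheduled_date=NULL (all NULL) → NULL
id=707: actual_date=NULL, scheduled_date=2024-04-27 → 2024-04-27
id=708: actual_date=NULL, scheduled_date=NULL (all NULL) → NULL
id=709: actual_date=NULL, scheduled_date=NULL (all NULL) → NULL
id=710: actual_date=NULL, scheduled_date=NULL (all NULL) → NULL
id=711: actual_date=NULL, scheduled_date=NULL (all NULL) → NULL
id=712: actual_date=2024-05-08 → 2024-05-08
id=713: actual_date=NULL, scheduled_date=NULL (all NULL) → NULL

NULL, NULL, 2024-11-08, 2024-08-08, NULL, NULL, NULL, 2024-04-27, NULL, NULL, NULL, NULL, 2024-05-08, NULL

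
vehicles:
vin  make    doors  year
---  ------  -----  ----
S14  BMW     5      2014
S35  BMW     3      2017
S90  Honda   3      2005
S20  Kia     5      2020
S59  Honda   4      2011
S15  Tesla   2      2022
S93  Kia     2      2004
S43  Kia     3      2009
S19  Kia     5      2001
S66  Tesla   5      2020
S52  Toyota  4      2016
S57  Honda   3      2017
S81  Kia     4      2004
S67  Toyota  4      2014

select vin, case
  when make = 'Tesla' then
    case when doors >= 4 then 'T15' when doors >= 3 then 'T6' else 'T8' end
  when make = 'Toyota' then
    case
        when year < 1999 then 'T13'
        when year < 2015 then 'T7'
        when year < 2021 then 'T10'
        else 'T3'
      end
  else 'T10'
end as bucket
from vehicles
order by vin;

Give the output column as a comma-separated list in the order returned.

T10, T8, T10, T10, T10, T10, T10, T10, T10, T15, T7, T10, T10, T10

vin=S14: make='BMW' → outer ELSE → T10
vin=S15: make='Tesla' → inner[ELSE] → T8
vin=S19: make='Kia' → outer ELSE → T10
vin=S20: make='Kia' → outer ELSE → T10
vin=S35: make='BMW' → outer ELSE → T10
vin=S43: make='Kia' → outer ELSE → T10
vin=S52: make='Toyota' → inner[year < 2021] → T10
vin=S57: make='Honda' → outer ELSE → T10
vin=S59: make='Honda' → outer ELSE → T10
vin=S66: make='Tesla' → inner[doors >= 4] → T15
vin=S67: make='Toyota' → inner[year < 2015] → T7
vin=S81: make='Kia' → outer ELSE → T10
vin=S90: make='Honda' → outer ELSE → T10
vin=S93: make='Kia' → outer ELSE → T10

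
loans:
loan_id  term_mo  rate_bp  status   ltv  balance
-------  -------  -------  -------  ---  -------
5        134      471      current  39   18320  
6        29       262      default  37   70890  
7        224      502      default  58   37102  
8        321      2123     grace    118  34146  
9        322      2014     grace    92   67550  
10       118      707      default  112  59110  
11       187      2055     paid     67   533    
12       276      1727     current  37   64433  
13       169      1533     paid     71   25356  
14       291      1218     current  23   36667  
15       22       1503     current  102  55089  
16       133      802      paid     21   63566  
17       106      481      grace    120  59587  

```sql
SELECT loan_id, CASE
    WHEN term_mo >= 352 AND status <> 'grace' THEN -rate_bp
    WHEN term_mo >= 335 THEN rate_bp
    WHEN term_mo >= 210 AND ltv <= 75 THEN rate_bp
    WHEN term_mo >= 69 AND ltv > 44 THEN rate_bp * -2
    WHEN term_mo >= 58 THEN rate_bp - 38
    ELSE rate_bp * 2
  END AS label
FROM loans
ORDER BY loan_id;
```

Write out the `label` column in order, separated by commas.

loan_id=5: term_mo >= 58 → 433
loan_id=6: ELSE → 524
loan_id=7: term_mo >= 210 AND ltv <= 75 → 502
loan_id=8: term_mo >= 69 AND ltv > 44 → -4246
loan_id=9: term_mo >= 69 AND ltv > 44 → -4028
loan_id=10: term_mo >= 69 AND ltv > 44 → -1414
loan_id=11: term_mo >= 69 AND ltv > 44 → -4110
loan_id=12: term_mo >= 210 AND ltv <= 75 → 1727
loan_id=13: term_mo >= 69 AND ltv > 44 → -3066
loan_id=14: term_mo >= 210 AND ltv <= 75 → 1218
loan_id=15: ELSE → 3006
loan_id=16: term_mo >= 58 → 764
loan_id=17: term_mo >= 69 AND ltv > 44 → -962

433, 524, 502, -4246, -4028, -1414, -4110, 1727, -3066, 1218, 3006, 764, -962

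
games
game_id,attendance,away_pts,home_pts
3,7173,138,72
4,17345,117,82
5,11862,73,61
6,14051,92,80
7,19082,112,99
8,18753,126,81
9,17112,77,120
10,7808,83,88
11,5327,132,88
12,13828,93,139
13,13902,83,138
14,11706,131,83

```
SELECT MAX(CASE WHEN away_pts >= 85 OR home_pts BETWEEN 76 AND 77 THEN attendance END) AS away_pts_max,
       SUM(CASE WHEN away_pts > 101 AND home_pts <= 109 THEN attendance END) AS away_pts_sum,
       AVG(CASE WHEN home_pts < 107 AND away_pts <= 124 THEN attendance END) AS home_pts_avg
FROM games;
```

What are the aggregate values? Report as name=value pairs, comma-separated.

[away_pts_max: away_pts >= 85 OR home_pts BETWEEN 76 AND 77]
game_id=3: ✓ → 7173
game_id=4: ✓ → 17345
game_id=5: ✗
game_id=6: ✓ → 14051
game_id=7: ✓ → 19082
game_id=8: ✓ → 18753
game_id=9: ✗
game_id=10: ✗
game_id=11: ✓ → 5327
game_id=12: ✓ → 13828
game_id=13: ✗
game_id=14: ✓ → 11706
away_pts_max = MAX(7173, 17345, 14051, 19082, 18753, 5327, 13828, 11706) = 19082
—
[away_pts_sum: away_pts > 101 AND home_pts <= 109]
game_id=3: ✓ → 7173
game_id=4: ✓ → 17345
game_id=5: ✗
game_id=6: ✗
game_id=7: ✓ → 19082
game_id=8: ✓ → 18753
game_id=9: ✗
game_id=10: ✗
game_id=11: ✓ → 5327
game_id=12: ✗
game_id=13: ✗
game_id=14: ✓ → 11706
away_pts_sum = 7173 + 17345 + 19082 + 18753 + 5327 + 11706 = 79386
—
[home_pts_avg: home_pts < 107 AND away_pts <= 124]
game_id=3: ✗
game_id=4: ✓ → 17345
game_id=5: ✓ → 11862
game_id=6: ✓ → 14051
game_id=7: ✓ → 19082
game_id=8: ✗
game_id=9: ✗
game_id=10: ✓ → 7808
game_id=11: ✗
game_id=12: ✗
game_id=13: ✗
game_id=14: ✗
home_pts_avg = (17345 + 11862 + 14051 + 19082 + 7808) / 5 = 14029.6

away_pts_max=19082, away_pts_sum=79386, home_pts_avg=14029.6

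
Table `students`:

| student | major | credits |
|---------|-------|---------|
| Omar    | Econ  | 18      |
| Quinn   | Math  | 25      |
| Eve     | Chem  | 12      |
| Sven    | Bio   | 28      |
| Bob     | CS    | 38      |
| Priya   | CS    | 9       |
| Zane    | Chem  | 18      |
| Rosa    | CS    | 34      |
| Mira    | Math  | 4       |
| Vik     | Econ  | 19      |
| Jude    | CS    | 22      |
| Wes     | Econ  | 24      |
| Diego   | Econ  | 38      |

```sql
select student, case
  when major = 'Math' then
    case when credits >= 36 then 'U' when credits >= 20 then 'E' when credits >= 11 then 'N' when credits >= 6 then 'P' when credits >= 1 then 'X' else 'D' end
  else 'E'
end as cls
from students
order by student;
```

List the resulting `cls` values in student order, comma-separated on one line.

student=Bob: major='CS' → outer ELSE → E
student=Diego: major='Econ' → outer ELSE → E
student=Eve: major='Chem' → outer ELSE → E
student=Jude: major='CS' → outer ELSE → E
student=Mira: major='Math' → inner[credits >= 1] → X
student=Omar: major='Econ' → outer ELSE → E
student=Priya: major='CS' → outer ELSE → E
student=Quinn: major='Math' → inner[credits >= 20] → E
student=Rosa: major='CS' → outer ELSE → E
student=Sven: major='Bio' → outer ELSE → E
student=Vik: major='Econ' → outer ELSE → E
student=Wes: major='Econ' → outer ELSE → E
student=Zane: major='Chem' → outer ELSE → E

E, E, E, E, X, E, E, E, E, E, E, E, E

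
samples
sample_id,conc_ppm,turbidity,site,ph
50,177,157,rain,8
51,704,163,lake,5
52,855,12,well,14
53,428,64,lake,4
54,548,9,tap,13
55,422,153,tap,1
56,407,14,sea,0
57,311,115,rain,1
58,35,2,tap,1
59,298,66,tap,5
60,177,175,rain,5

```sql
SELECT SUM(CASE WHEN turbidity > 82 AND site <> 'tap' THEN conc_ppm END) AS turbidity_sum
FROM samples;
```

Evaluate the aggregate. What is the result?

1369

sample_id=50: ✓ → 177
sample_id=51: ✓ → 704
sample_id=52: ✗
sample_id=53: ✗
sample_id=54: ✗
sample_id=55: ✗
sample_id=56: ✗
sample_id=57: ✓ → 311
sample_id=58: ✗
sample_id=59: ✗
sample_id=60: ✓ → 177
turbidity_sum = 177 + 704 + 311 + 177 = 1369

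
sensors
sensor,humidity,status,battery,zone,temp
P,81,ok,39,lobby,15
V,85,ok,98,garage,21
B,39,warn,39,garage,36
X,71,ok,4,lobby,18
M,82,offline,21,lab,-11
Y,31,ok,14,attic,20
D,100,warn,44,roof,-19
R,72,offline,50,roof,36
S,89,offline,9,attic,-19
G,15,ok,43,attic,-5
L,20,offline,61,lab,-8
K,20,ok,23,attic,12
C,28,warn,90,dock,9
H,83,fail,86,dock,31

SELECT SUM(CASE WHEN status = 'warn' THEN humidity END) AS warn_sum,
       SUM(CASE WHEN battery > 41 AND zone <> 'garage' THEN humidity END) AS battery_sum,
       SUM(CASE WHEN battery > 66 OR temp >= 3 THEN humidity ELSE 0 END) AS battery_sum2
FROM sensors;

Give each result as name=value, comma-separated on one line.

warn_sum=167, battery_sum=318, battery_sum2=510

[warn_sum: status = 'warn']
sensor=P: ✗
sensor=V: ✗
sensor=B: ✓ → 39
sensor=X: ✗
sensor=M: ✗
sensor=Y: ✗
sensor=D: ✓ → 100
sensor=R: ✗
sensor=S: ✗
sensor=G: ✗
sensor=L: ✗
sensor=K: ✗
sensor=C: ✓ → 28
sensor=H: ✗
warn_sum = 39 + 100 + 28 = 167
—
[battery_sum: battery > 41 AND zone <> 'garage']
sensor=P: ✗
sensor=V: ✗
sensor=B: ✗
sensor=X: ✗
sensor=M: ✗
sensor=Y: ✗
sensor=D: ✓ → 100
sensor=R: ✓ → 72
sensor=S: ✗
sensor=G: ✓ → 15
sensor=L: ✓ → 20
sensor=K: ✗
sensor=C: ✓ → 28
sensor=H: ✓ → 83
battery_sum = 100 + 72 + 15 + 20 + 28 + 83 = 318
—
[battery_sum2: battery > 66 OR temp >= 3]
sensor=P: ✓ → 81
sensor=V: ✓ → 85
sensor=B: ✓ → 39
sensor=X: ✓ → 71
sensor=M: ✗
sensor=Y: ✓ → 31
sensor=D: ✗
sensor=R: ✓ → 72
sensor=S: ✗
sensor=G: ✗
sensor=L: ✗
sensor=K: ✓ → 20
sensor=C: ✓ → 28
sensor=H: ✓ → 83
battery_sum2 = 81 + 85 + 39 + 71 + 31 + 72 + 20 + 28 + 83 = 510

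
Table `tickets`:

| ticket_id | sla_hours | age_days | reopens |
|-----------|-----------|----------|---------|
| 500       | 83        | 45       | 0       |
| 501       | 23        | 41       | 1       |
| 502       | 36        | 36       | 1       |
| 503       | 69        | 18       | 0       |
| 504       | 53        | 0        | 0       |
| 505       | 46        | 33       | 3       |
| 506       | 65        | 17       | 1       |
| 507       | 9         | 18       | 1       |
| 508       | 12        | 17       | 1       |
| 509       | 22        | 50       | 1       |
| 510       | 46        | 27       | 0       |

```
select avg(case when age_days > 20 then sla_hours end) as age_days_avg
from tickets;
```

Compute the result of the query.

42.6666666667

ticket_id=500: ✓ → 83
ticket_id=501: ✓ → 23
ticket_id=502: ✓ → 36
ticket_id=503: ✗
ticket_id=504: ✗
ticket_id=505: ✓ → 46
ticket_id=506: ✗
ticket_id=507: ✗
ticket_id=508: ✗
ticket_id=509: ✓ → 22
ticket_id=510: ✓ → 46
age_days_avg = (83 + 23 + 36 + 46 + 22 + 46) / 6 = 42.6666666667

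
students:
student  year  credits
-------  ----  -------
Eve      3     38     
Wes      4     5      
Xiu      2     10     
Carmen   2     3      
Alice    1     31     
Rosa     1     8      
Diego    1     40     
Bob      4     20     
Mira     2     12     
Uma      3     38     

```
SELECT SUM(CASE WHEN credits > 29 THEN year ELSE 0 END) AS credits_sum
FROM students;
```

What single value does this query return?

student=Eve: ✓ → 3
student=Wes: ✗
student=Xiu: ✗
student=Carmen: ✗
student=Alice: ✓ → 1
student=Rosa: ✗
student=Diego: ✓ → 1
student=Bob: ✗
student=Mira: ✗
student=Uma: ✓ → 3
credits_sum = 3 + 1 + 1 + 3 = 8

8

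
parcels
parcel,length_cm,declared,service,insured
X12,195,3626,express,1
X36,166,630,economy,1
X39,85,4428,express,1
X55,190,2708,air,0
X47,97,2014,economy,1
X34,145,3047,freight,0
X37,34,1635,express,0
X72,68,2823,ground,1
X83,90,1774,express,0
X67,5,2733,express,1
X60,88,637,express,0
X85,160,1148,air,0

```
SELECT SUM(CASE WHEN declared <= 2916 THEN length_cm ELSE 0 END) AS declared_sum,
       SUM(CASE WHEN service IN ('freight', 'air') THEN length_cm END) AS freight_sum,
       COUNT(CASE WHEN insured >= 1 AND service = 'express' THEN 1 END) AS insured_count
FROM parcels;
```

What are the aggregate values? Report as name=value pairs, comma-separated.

declared_sum=898, freight_sum=495, insured_count=3

[declared_sum: declared <= 2916]
parcel=X12: ✗
parcel=X36: ✓ → 166
parcel=X39: ✗
parcel=X55: ✓ → 190
parcel=X47: ✓ → 97
parcel=X34: ✗
parcel=X37: ✓ → 34
parcel=X72: ✓ → 68
parcel=X83: ✓ → 90
parcel=X67: ✓ → 5
parcel=X60: ✓ → 88
parcel=X85: ✓ → 160
declared_sum = 166 + 190 + 97 + 34 + 68 + 90 + 5 + 88 + 160 = 898
—
[freight_sum: service IN ('freight', 'air')]
parcel=X12: ✗
parcel=X36: ✗
parcel=X39: ✗
parcel=X55: ✓ → 190
parcel=X47: ✗
parcel=X34: ✓ → 145
parcel=X37: ✗
parcel=X72: ✗
parcel=X83: ✗
parcel=X67: ✗
parcel=X60: ✗
parcel=X85: ✓ → 160
freight_sum = 190 + 145 + 160 = 495
—
[insured_count: insured >= 1 AND service = 'express']
parcel=X12: ✓ → 1
parcel=X36: ✗
parcel=X39: ✓ → 1
parcel=X55: ✗
parcel=X47: ✗
parcel=X34: ✗
parcel=X37: ✗
parcel=X72: ✗
parcel=X83: ✗
parcel=X67: ✓ → 1
parcel=X60: ✗
parcel=X85: ✗
insured_count = COUNT(1, 1, 1) = 3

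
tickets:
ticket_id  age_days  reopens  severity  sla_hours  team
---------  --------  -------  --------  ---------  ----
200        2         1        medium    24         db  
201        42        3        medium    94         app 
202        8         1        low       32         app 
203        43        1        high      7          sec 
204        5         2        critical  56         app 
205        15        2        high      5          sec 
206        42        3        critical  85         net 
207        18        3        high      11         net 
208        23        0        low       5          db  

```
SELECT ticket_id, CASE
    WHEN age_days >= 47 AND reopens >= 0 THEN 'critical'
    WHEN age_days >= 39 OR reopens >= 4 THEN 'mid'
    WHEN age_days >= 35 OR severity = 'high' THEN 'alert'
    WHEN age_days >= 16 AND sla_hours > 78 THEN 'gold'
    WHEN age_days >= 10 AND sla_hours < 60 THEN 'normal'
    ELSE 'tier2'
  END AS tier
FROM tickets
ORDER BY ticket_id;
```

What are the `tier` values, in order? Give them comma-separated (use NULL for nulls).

ticket_id=200: ELSE → tier2
ticket_id=201: age_days >= 39 OR reopens >= 4 → mid
ticket_id=202: ELSE → tier2
ticket_id=203: age_days >= 39 OR reopens >= 4 → mid
ticket_id=204: ELSE → tier2
ticket_id=205: age_days >= 35 OR severity = 'high' → alert
ticket_id=206: age_days >= 39 OR reopens >= 4 → mid
ticket_id=207: age_days >= 35 OR severity = 'high' → alert
ticket_id=208: age_days >= 10 AND sla_hours < 60 → normal

tier2, mid, tier2, mid, tier2, alert, mid, alert, normal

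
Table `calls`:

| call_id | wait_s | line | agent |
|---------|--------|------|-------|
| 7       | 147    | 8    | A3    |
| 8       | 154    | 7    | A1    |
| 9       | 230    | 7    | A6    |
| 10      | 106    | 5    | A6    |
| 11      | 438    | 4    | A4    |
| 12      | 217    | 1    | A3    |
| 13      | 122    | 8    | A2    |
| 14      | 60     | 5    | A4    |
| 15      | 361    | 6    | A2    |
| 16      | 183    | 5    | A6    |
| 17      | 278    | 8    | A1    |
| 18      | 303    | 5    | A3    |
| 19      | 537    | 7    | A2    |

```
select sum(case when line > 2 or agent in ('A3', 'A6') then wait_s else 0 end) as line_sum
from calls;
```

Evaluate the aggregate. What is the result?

3136

call_id=7: ✓ → 147
call_id=8: ✓ → 154
call_id=9: ✓ → 230
call_id=10: ✓ → 106
call_id=11: ✓ → 438
call_id=12: ✓ → 217
call_id=13: ✓ → 122
call_id=14: ✓ → 60
call_id=15: ✓ → 361
call_id=16: ✓ → 183
call_id=17: ✓ → 278
call_id=18: ✓ → 303
call_id=19: ✓ → 537
line_sum = 147 + 154 + 230 + 106 + 438 + 217 + 122 + 60 + 361 + 183 + 278 + 303 + 537 = 3136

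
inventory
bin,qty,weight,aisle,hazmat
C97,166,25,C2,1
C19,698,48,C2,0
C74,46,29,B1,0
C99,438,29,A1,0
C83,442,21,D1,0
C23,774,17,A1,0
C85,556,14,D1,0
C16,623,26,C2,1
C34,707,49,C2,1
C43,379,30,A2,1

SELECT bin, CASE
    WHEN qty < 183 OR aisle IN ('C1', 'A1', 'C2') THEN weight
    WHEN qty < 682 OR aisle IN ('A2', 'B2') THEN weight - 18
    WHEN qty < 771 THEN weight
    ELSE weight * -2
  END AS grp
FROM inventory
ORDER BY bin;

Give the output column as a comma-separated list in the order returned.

bin=C16: qty < 183 OR aisle IN ('C1', 'A1', 'C2') → 26
bin=C19: qty < 183 OR aisle IN ('C1', 'A1', 'C2') → 48
bin=C23: qty < 183 OR aisle IN ('C1', 'A1', 'C2') → 17
bin=C34: qty < 183 OR aisle IN ('C1', 'A1', 'C2') → 49
bin=C43: qty < 682 OR aisle IN ('A2', 'B2') → 12
bin=C74: qty < 183 OR aisle IN ('C1', 'A1', 'C2') → 29
bin=C83: qty < 682 OR aisle IN ('A2', 'B2') → 3
bin=C85: qty < 682 OR aisle IN ('A2', 'B2') → -4
bin=C97: qty < 183 OR aisle IN ('C1', 'A1', 'C2') → 25
bin=C99: qty < 183 OR aisle IN ('C1', 'A1', 'C2') → 29

26, 48, 17, 49, 12, 29, 3, -4, 25, 29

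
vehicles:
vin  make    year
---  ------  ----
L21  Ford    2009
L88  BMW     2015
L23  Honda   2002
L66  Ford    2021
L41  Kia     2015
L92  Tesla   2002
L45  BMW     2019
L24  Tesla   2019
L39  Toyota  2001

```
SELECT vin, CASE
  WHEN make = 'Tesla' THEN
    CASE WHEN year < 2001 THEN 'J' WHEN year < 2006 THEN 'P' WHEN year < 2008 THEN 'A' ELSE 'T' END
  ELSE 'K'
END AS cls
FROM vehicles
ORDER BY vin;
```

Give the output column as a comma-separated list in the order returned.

vin=L21: make='Ford' → outer ELSE → K
vin=L23: make='Honda' → outer ELSE → K
vin=L24: make='Tesla' → inner[ELSE] → T
vin=L39: make='Toyota' → outer ELSE → K
vin=L41: make='Kia' → outer ELSE → K
vin=L45: make='BMW' → outer ELSE → K
vin=L66: make='Ford' → outer ELSE → K
vin=L88: make='BMW' → outer ELSE → K
vin=L92: make='Tesla' → inner[year < 2006] → P

K, K, T, K, K, K, K, K, P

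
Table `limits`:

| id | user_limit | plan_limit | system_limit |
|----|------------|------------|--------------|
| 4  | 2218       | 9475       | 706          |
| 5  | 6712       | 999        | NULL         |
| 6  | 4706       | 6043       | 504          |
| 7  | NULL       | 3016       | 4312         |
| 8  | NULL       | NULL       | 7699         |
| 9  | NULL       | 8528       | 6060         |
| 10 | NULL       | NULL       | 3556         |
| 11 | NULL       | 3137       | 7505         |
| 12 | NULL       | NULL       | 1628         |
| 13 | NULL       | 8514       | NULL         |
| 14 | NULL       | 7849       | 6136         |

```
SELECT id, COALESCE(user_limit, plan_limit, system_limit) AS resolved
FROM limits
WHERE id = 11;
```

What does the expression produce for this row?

3137

id = 11: user_limit=NULL, plan_limit=3137, system_limit=7505.
user_limit=NULL, plan_limit=3137 → 3137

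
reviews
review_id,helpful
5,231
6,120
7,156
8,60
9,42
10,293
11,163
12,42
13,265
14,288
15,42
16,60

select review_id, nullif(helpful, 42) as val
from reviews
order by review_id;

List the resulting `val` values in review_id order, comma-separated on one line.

review_id=5: helpful=231 vs 42: differ → 231
review_id=6: helpful=120 vs 42: differ → 120
review_id=7: helpful=156 vs 42: differ → 156
review_id=8: helpful=60 vs 42: differ → 60
review_id=9: helpful=42 vs 42: equal → NULL
review_id=10: helpful=293 vs 42: differ → 293
review_id=11: helpful=163 vs 42: differ → 163
review_id=12: helpful=42 vs 42: equal → NULL
review_id=13: helpful=265 vs 42: differ → 265
review_id=14: helpful=288 vs 42: differ → 288
review_id=15: helpful=42 vs 42: equal → NULL
review_id=16: helpful=60 vs 42: differ → 60

231, 120, 156, 60, NULL, 293, 163, NULL, 265, 288, NULL, 60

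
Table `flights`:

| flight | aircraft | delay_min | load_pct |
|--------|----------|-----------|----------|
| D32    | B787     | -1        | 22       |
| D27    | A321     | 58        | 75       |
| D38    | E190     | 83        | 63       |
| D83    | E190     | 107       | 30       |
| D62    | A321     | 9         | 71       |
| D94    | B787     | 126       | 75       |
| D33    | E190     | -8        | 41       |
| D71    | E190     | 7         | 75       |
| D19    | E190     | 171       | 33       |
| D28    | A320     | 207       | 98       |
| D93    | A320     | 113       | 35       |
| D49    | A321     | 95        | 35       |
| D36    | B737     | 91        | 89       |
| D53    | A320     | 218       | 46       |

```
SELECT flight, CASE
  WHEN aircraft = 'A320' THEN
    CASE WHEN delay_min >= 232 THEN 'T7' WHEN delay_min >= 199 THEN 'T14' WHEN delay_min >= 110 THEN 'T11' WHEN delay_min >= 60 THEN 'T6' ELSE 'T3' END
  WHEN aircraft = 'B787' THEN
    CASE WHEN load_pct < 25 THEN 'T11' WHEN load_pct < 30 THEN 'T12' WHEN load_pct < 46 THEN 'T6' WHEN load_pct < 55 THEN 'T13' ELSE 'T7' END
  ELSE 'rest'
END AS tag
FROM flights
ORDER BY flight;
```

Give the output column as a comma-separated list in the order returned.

rest, rest, T14, T11, rest, rest, rest, rest, T14, rest, rest, rest, T11, T7

flight=D19: aircraft='E190' → outer ELSE → rest
flight=D27: aircraft='A321' → outer ELSE → rest
flight=D28: aircraft='A320' → inner[delay_min >= 199] → T14
flight=D32: aircraft='B787' → inner[load_pct < 25] → T11
flight=D33: aircraft='E190' → outer ELSE → rest
flight=D36: aircraft='B737' → outer ELSE → rest
flight=D38: aircraft='E190' → outer ELSE → rest
flight=D49: aircraft='A321' → outer ELSE → rest
flight=D53: aircraft='A320' → inner[delay_min >= 199] → T14
flight=D62: aircraft='A321' → outer ELSE → rest
flight=D71: aircraft='E190' → outer ELSE → rest
flight=D83: aircraft='E190' → outer ELSE → rest
flight=D93: aircraft='A320' → inner[delay_min >= 110] → T11
flight=D94: aircraft='B787' → inner[ELSE] → T7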